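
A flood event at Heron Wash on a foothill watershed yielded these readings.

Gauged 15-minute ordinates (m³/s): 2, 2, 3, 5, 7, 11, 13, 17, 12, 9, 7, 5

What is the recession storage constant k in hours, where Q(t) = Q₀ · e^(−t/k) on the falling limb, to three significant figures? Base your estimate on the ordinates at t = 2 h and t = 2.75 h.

On the falling limb, Q drops from 12 to 5 m³/s between t = 2 h and t = 2.75 h (Δt = 0.75 h).
k = −Δt / ln(Q₂/Q₁) = −0.75 / ln(5/12) = 0.857 h.

k ≈ 0.857 h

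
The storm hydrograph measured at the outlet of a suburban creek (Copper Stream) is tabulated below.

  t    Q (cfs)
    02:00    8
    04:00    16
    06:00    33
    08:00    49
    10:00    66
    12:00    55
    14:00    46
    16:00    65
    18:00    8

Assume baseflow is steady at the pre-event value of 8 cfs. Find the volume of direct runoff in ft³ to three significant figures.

V ≈ 1.97 × 10^6 ft³

Direct-runoff ordinates (Q − Q_b): 0.0, 8.0, 25.0, 41.0, 58.0, 47.0, 38.0, 57.0, 0.0 cfs.
ΣQ_DR = 274.0 cfs.
With Δt = 2 h = 7200 s, V = ΣQ_DR · Δt = 274.0 × 7200 = 1.97 × 10^6 ft³.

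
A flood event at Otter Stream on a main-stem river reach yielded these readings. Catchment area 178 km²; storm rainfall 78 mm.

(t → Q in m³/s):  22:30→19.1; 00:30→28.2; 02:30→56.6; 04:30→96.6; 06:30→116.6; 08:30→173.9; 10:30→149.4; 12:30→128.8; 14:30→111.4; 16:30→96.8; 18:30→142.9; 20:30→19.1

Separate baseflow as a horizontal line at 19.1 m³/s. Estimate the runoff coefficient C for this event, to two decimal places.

ΣQ_DR = 910.2 m³/s; V = ΣQ_DR·Δt = 6.553 × 10^6 m³.
Runoff depth d = V / A = 36.82 mm.
C = d / P = 36.82 / 78 = 0.47.

C ≈ 0.47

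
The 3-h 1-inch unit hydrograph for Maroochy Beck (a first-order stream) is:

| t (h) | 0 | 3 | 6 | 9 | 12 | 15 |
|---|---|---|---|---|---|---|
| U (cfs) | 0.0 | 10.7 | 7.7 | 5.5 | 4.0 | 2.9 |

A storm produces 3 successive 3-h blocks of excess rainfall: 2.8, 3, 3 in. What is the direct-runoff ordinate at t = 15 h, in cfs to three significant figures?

By discrete convolution, Q_j = Σ (P_i / 1 in) · U_{j−i}.
At t = 15 h (j=5): Q = (2.8/1)·2.9 + (3/1)·4.0 + (3/1)·5.5 = 36.6 cfs.

Q ≈ 36.6 cfs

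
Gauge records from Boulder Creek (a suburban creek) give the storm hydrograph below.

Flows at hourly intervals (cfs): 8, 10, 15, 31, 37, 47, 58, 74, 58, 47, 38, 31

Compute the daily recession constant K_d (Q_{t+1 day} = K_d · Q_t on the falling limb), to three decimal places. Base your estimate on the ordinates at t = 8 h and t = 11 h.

K_d ≈ 0.007

Between t = 8 h and t = 11 h the flow falls from 58 to 31 cfs over 3×1 h = 3 h.
Per-interval ratio K = (31/58)^(1/3) = 0.8115; K_d = K^(24/1) = 0.007.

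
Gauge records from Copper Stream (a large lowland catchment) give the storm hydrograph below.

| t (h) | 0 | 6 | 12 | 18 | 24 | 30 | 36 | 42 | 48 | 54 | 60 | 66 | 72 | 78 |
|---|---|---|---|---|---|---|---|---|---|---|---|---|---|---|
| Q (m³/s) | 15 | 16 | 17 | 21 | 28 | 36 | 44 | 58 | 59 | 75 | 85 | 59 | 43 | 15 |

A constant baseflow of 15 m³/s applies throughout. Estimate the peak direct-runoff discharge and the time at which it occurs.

Subtracting baseflow gives direct-runoff ordinates: 0.0, 1.0, 2.0, 6.0, 13.0, 21.0, 29.0, 43.0, 44.0, 60.0, 70.0, 44.0, 28.0, 0.0 m³/s.
The maximum is 70.0 m³/s, occurring at the reading for t = 60 h.

Q_p = 70.0 m³/s at t = 60 h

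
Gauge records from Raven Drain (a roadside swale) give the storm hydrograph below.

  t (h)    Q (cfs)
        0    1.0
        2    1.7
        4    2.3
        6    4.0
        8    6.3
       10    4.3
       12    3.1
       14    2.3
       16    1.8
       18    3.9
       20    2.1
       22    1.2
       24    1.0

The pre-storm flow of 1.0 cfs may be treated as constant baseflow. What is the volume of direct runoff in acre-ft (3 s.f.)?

Direct-runoff ordinates (Q − Q_b): 0.0, 0.7, 1.3, 3.0, 5.3, 3.3, 2.1, 1.3, 0.8, 2.9, 1.1, 0.2, 0.0 cfs.
ΣQ_DR = 22.00 cfs.
With Δt = 2 h = 7200 s, V = ΣQ_DR · Δt = 22.00 × 7200 = 1.58 × 10^5 ft³ = 3.64 acre-ft.

V ≈ 3.64 acre-ft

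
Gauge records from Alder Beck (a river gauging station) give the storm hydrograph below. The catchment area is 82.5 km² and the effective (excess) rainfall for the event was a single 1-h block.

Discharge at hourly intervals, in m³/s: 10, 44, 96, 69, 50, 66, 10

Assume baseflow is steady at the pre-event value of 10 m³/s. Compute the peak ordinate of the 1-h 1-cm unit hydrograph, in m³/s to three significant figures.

U_p ≈ 71.7 m³/s

Direct runoff: 0.0, 34.0, 86.0, 59.0, 40.0, 56.0, 0.0 m³/s; ΣQ_DR = 275.0 m³/s, peak = 86.0 m³/s.
Runoff depth d = ΣQ_DR·Δt / A = 275.0 × 3600 / (82.5 km²) = 12.00 mm.
The 1-cm UH is the DRH scaled by (10 mm)/d, so U_p = 86.0 × 10/12.00 = 71.7 m³/s.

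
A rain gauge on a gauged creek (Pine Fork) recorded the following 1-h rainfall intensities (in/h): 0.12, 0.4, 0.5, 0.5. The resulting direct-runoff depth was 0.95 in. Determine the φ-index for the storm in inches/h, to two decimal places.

φ ≈ 0.15 in/h

Only the 3 blocks with intensity above φ contribute runoff: 0.4, 0.5, 0.5 in/h.
Σ(I−φ)·Δt = d  ⇒  (0.4+0.5+0.5 − 3φ)·1 = 0.95
φ = (1.400 − 0.95/1) / 3 = 0.15 in/h.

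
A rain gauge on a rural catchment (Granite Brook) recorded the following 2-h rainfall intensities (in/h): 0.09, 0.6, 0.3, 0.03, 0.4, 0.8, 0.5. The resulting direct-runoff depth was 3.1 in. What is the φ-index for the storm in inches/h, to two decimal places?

Only the 5 blocks with intensity above φ contribute runoff: 0.6, 0.3, 0.4, 0.8, 0.5 in/h.
Σ(I−φ)·Δt = d  ⇒  (0.6+0.3+0.4+0.8+0.5 − 5φ)·2 = 3.1
φ = (2.600 − 3.1/2) / 5 = 0.21 in/h.

φ ≈ 0.21 in/h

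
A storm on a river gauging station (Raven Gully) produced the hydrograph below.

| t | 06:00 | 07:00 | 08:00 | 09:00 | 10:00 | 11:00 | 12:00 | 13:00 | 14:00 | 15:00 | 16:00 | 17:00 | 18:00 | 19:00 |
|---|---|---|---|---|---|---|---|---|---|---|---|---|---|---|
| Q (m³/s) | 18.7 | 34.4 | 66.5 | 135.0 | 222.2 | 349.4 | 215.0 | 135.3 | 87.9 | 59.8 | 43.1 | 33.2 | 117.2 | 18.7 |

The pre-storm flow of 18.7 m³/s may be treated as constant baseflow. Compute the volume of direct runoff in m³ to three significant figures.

V ≈ 4.59 × 10^6 m³

Direct-runoff ordinates (Q − Q_b): 0.0, 15.7, 47.8, 116.3, 203.5, 330.7, 196.3, 116.6, 69.2, 41.1, 24.4, 14.5, 98.5, 0.0 m³/s.
ΣQ_DR = 1275 m³/s.
With Δt = 1 h = 3600 s, V = ΣQ_DR · Δt = 1275 × 3600 = 4.59 × 10^6 m³.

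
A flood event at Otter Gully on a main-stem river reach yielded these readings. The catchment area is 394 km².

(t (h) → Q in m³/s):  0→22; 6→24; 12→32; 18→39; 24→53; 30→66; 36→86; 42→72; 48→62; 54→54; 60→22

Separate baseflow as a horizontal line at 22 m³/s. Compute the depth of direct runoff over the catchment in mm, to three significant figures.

d ≈ 15.9 mm

Direct runoff: 0.0, 2.0, 10.0, 17.0, 31.0, 44.0, 64.0, 50.0, 40.0, 32.0, 0.0 m³/s; ΣQ_DR = 290.0 m³/s.
V = ΣQ_DR · Δt = 290.0 × 21600 s = 6.264 × 10^6 m³.
Over A = 394 km², depth = V / A = 15.9 mm.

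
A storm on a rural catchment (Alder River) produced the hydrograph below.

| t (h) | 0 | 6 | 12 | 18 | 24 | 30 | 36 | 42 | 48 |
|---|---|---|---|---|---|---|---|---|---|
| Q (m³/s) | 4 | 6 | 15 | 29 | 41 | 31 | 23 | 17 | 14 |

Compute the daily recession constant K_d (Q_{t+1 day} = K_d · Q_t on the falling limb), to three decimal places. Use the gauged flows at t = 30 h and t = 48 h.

K_d ≈ 0.346

Between t = 30 h and t = 48 h the flow falls from 31 to 14 m³/s over 3×6 h = 18 h.
Per-interval ratio K = (14/31)^(1/3) = 0.7672; K_d = K^(24/6) = 0.346.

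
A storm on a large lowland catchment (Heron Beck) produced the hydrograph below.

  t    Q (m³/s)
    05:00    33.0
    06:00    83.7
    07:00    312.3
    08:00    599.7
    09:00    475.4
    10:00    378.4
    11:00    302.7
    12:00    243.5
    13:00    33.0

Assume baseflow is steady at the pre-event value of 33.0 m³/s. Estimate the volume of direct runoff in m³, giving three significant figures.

Direct-runoff ordinates (Q − Q_b): 0.0, 50.7, 279.3, 566.7, 442.4, 345.4, 269.7, 210.5, 0.0 m³/s.
ΣQ_DR = 2165 m³/s.
With Δt = 1 h = 3600 s, V = ΣQ_DR · Δt = 2165 × 3600 = 7.79 × 10^6 m³.

V ≈ 7.79 × 10^6 m³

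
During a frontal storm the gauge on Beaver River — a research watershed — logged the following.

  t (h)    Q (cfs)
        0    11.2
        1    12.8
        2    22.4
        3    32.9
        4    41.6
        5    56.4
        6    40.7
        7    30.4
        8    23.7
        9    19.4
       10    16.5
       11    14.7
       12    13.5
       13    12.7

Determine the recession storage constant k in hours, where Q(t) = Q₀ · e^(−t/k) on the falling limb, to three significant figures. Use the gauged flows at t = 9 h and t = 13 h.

On the falling limb, Q drops from 19.4 to 12.7 cfs between t = 9 h and t = 13 h (Δt = 4 h).
k = −Δt / ln(Q₂/Q₁) = −4 / ln(12.7/19.4) = 9.44 h.

k ≈ 9.44 h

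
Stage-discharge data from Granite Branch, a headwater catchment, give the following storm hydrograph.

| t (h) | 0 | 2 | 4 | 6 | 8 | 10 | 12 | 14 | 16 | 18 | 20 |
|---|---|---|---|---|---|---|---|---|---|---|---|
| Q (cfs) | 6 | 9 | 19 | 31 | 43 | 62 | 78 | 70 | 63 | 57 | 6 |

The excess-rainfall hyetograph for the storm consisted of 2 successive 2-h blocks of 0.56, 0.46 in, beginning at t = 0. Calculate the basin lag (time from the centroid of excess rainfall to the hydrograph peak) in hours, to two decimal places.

t_L ≈ 10.10 h

Centroid of excess rainfall: t_c = Σ P_i·t̄_i / ΣP_i = 1.9020 h (block centres at 1, 3 h).
Hydrograph peak occurs at t = 12 h, so basin lag t_L = 12 − 1.9020 = 10.10 h.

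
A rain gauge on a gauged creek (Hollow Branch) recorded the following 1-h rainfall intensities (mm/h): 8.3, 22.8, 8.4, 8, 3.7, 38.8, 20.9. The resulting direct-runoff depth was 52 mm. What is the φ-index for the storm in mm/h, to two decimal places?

Only the 3 blocks with intensity above φ contribute runoff: 22.8, 38.8, 20.9 mm/h.
Σ(I−φ)·Δt = d  ⇒  (22.8+38.8+20.9 − 3φ)·1 = 52
φ = (82.50 − 52/1) / 3 = 10.17 mm/h.

φ ≈ 10.17 mm/h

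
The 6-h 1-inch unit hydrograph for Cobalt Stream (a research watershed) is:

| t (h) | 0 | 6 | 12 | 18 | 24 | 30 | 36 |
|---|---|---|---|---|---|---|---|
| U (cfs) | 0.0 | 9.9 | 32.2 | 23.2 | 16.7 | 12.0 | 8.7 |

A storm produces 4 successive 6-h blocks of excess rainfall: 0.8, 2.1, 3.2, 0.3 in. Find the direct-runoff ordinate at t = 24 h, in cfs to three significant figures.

Q ≈ 168 cfs

By discrete convolution, Q_j = Σ (P_i / 1 in) · U_{j−i}.
At t = 24 h (j=4): Q = (0.8/1)·16.7 + (2.1/1)·23.2 + (3.2/1)·32.2 + (0.3/1)·9.9 = 168 cfs.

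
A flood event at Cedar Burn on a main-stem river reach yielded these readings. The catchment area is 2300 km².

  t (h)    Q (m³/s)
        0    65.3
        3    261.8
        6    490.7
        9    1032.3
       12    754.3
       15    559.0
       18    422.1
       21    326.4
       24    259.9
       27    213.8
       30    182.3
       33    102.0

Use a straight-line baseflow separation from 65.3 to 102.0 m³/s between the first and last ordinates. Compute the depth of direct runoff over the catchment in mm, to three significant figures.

d ≈ 17.2 mm

Direct runoff: 0.00, 193.16, 418.73, 956.99, 675.65, 477.02, 336.78, 237.75, 167.91, 118.47, 83.64, 0.00 m³/s; ΣQ_DR = 3666 m³/s.
V = ΣQ_DR · Δt = 3666 × 10800 s = 3.959 × 10^7 m³.
Over A = 2300 km², depth = V / A = 17.2 mm.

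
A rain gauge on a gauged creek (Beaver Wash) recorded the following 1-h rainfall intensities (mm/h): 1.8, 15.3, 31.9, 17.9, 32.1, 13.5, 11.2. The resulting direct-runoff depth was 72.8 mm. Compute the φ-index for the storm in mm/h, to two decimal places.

Only the 6 blocks with intensity above φ contribute runoff: 15.3, 31.9, 17.9, 32.1, 13.5, 11.2 mm/h.
Σ(I−φ)·Δt = d  ⇒  (15.3+31.9+17.9+32.1+13.5+11.2 − 6φ)·1 = 72.8
φ = (121.9 − 72.8/1) / 6 = 8.18 mm/h.

φ ≈ 8.18 mm/h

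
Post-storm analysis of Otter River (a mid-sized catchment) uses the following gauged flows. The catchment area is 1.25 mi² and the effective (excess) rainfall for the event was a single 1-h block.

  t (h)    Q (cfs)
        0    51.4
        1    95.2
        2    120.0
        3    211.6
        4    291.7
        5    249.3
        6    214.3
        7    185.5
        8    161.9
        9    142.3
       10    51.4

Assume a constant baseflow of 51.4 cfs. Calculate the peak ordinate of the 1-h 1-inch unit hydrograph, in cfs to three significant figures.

Direct runoff: 0.0, 43.8, 68.6, 160.2, 240.3, 197.9, 162.9, 134.1, 110.5, 90.9, 0.0 cfs; ΣQ_DR = 1209 cfs, peak = 240.3 cfs.
Runoff depth d = ΣQ_DR·Δt / A = 1209 × 3600 / (1.25 mi²) = 1.499 in.
The 1-inch UH is the DRH scaled by (1 in)/d, so U_p = 240.3 × 1/1.499 = 160 cfs.

U_p ≈ 160 cfs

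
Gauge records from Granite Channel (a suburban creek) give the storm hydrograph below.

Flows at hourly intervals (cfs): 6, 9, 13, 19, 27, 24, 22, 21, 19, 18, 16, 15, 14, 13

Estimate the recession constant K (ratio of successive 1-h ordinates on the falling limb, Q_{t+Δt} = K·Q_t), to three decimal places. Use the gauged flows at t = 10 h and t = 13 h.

K ≈ 0.933

Using the recession-limb readings at t = 10 h and t = 13 h: Q falls from 16 to 13 cfs over 3 intervals.
K = (Q₂/Q₁)^(1/3) = (13/16)^(1/3) = 0.933.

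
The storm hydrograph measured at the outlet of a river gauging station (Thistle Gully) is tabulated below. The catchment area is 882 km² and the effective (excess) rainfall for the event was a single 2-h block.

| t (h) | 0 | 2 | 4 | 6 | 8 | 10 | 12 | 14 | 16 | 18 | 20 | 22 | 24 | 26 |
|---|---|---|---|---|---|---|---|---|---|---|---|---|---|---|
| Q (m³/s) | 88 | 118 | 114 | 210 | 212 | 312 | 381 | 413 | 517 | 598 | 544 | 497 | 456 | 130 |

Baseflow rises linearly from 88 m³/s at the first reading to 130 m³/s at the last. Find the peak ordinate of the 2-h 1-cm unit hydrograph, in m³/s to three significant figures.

Direct runoff: 0.00, 26.77, 19.54, 112.31, 111.08, 207.85, 273.62, 302.38, 403.15, 480.92, 423.69, 373.46, 329.23, 0.00 m³/s; ΣQ_DR = 3064 m³/s, peak = 480.92 m³/s.
Runoff depth d = ΣQ_DR·Δt / A = 3064 × 7200 / (882 km²) = 25.01 mm.
The 1-cm UH is the DRH scaled by (10 mm)/d, so U_p = 480.92 × 10/25.01 = 192 m³/s.

U_p ≈ 192 m³/s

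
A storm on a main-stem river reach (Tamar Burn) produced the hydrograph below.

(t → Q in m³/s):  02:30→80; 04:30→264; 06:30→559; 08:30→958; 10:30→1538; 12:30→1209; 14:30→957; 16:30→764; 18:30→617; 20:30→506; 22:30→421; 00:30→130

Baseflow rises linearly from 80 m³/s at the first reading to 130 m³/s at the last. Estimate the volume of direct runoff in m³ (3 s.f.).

V ≈ 4.85 × 10^7 m³

Direct-runoff ordinates (Q − Q_b): 0.00, 179.45, 469.91, 864.36, 1439.82, 1106.27, 849.73, 652.18, 500.64, 385.09, 295.55, 0.00 m³/s.
ΣQ_DR = 6743 m³/s.
With Δt = 2 h = 7200 s, V = ΣQ_DR · Δt = 6743 × 7200 = 4.85 × 10^7 m³.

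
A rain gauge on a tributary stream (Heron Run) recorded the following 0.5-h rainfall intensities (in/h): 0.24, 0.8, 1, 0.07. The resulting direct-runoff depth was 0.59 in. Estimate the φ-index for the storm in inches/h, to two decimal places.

Only the 2 blocks with intensity above φ contribute runoff: 0.8, 1 in/h.
Σ(I−φ)·Δt = d  ⇒  (0.8+1 − 2φ)·0.5 = 0.59
φ = (1.800 − 0.59/0.5) / 2 = 0.31 in/h.

φ ≈ 0.31 in/h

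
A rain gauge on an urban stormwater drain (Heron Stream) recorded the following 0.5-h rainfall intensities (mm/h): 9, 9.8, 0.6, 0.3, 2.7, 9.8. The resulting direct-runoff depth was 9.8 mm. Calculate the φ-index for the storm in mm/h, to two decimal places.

Only the 3 blocks with intensity above φ contribute runoff: 9, 9.8, 9.8 mm/h.
Σ(I−φ)·Δt = d  ⇒  (9+9.8+9.8 − 3φ)·0.5 = 9.8
φ = (28.60 − 9.8/0.5) / 3 = 3.00 mm/h.

φ ≈ 3.00 mm/h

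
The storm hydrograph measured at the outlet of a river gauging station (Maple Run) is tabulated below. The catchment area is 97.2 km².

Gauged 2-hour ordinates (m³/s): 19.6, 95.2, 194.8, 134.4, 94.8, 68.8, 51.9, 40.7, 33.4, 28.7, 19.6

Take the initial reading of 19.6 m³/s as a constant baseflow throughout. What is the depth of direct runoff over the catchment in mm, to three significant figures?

Direct runoff: 0.0, 75.6, 175.2, 114.8, 75.2, 49.2, 32.3, 21.1, 13.8, 9.1, 0.0 m³/s; ΣQ_DR = 566.3 m³/s.
V = ΣQ_DR · Δt = 566.3 × 7200 s = 4.077 × 10^6 m³.
Over A = 97.2 km², depth = V / A = 41.9 mm.

d ≈ 41.9 mm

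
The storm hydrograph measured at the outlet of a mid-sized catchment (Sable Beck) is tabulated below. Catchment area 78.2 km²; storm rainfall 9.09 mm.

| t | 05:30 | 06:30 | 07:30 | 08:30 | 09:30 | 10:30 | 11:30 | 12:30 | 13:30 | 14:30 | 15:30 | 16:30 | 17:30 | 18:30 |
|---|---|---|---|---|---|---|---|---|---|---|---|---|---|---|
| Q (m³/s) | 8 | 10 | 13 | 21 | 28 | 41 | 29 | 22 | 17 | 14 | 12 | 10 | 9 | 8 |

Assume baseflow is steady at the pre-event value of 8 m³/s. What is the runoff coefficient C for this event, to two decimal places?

C ≈ 0.66

ΣQ_DR = 130.0 m³/s; V = ΣQ_DR·Δt = 4.680 × 10^5 m³.
Runoff depth d = V / A = 5.985 mm.
C = d / P = 5.985 / 9.09 = 0.66.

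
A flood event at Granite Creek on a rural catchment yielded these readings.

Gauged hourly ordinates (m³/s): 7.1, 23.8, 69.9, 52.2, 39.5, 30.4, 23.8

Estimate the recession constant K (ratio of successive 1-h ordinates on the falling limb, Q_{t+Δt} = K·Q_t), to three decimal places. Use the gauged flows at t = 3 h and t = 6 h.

Using the recession-limb readings at t = 3 h and t = 6 h: Q falls from 52.2 to 23.8 m³/s over 3 intervals.
K = (Q₂/Q₁)^(1/3) = (23.8/52.2)^(1/3) = 0.770.

K ≈ 0.770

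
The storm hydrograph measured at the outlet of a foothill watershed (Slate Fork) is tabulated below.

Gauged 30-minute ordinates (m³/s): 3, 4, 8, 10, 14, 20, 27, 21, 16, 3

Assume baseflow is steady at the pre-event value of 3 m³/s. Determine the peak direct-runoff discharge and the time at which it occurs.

Q_p = 24.0 m³/s at t = 3 h

Subtracting baseflow gives direct-runoff ordinates: 0.0, 1.0, 5.0, 7.0, 11.0, 17.0, 24.0, 18.0, 13.0, 0.0 m³/s.
The maximum is 24.0 m³/s, occurring at the reading for t = 3 h.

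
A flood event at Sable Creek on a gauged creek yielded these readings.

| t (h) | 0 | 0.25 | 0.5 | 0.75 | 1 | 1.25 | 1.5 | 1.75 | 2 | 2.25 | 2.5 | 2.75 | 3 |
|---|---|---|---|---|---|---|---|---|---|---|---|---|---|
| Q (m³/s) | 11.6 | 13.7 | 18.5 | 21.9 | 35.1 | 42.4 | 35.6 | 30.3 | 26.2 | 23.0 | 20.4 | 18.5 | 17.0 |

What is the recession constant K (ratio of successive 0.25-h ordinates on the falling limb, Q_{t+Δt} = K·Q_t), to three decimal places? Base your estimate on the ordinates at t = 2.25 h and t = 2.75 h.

K ≈ 0.897

Using the recession-limb readings at t = 2.25 h and t = 2.75 h: Q falls from 23.0 to 18.5 m³/s over 2 intervals.
K = (Q₂/Q₁)^(1/2) = (18.5/23.0)^(1/2) = 0.897.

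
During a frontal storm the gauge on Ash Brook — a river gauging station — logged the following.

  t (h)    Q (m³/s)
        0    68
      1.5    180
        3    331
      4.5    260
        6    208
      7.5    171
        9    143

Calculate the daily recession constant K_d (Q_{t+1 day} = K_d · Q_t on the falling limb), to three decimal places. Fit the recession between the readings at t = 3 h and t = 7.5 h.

K_d ≈ 0.030

Between t = 3 h and t = 7.5 h the flow falls from 331 to 171 m³/s over 3×1.5 h = 4.5 h.
Per-interval ratio K = (171/331)^(1/3) = 0.8024; K_d = K^(24/1.5) = 0.030.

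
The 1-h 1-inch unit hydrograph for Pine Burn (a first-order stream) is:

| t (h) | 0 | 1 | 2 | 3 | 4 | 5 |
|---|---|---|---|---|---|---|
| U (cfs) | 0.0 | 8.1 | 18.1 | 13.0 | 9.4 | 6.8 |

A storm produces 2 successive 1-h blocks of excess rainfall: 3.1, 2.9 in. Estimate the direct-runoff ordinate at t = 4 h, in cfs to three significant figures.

Q ≈ 66.8 cfs

By discrete convolution, Q_j = Σ (P_i / 1 in) · U_{j−i}.
At t = 4 h (j=4): Q = (3.1/1)·9.4 + (2.9/1)·13.0 = 66.8 cfs.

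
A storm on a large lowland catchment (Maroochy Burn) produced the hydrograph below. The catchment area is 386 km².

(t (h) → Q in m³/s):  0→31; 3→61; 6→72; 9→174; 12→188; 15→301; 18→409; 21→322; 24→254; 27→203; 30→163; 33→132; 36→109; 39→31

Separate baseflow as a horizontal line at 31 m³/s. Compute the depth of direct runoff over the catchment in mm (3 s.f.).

d ≈ 56.4 mm

Direct runoff: 0.0, 30.0, 41.0, 143.0, 157.0, 270.0, 378.0, 291.0, 223.0, 172.0, 132.0, 101.0, 78.0, 0.0 m³/s; ΣQ_DR = 2016 m³/s.
V = ΣQ_DR · Δt = 2016 × 10800 s = 2.177 × 10^7 m³.
Over A = 386 km², depth = V / A = 56.4 mm.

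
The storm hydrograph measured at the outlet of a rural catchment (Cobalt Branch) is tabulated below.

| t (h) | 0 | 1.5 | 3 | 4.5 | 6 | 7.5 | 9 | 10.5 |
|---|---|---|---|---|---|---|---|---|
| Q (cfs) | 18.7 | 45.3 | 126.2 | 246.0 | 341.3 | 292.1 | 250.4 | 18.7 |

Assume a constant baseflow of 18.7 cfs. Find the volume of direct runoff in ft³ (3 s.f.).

Direct-runoff ordinates (Q − Q_b): 0.0, 26.6, 107.5, 227.3, 322.6, 273.4, 231.7, 0.0 cfs.
ΣQ_DR = 1189 cfs.
With Δt = 1.5 h = 5400 s, V = ΣQ_DR · Δt = 1189 × 5400 = 6.42 × 10^6 ft³.

V ≈ 6.42 × 10^6 ft³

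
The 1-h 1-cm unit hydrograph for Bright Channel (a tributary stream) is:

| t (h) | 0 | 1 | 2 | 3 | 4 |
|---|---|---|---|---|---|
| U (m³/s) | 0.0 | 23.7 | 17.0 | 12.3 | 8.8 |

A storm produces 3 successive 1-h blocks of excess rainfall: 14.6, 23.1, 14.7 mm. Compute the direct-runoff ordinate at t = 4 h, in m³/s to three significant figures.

By discrete convolution, Q_j = Σ (P_i / 10 mm) · U_{j−i}.
At t = 4 h (j=4): Q = (14.6/10)·8.8 + (23.1/10)·12.3 + (14.7/10)·17.0 = 66.3 m³/s.

Q ≈ 66.3 m³/s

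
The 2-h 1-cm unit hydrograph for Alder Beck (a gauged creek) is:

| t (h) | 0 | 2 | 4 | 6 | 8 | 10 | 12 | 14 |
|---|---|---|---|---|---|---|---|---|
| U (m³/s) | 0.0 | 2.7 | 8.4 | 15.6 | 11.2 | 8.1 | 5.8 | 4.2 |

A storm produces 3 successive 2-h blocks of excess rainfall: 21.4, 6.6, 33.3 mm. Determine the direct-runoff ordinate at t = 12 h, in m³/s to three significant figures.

Q ≈ 55.1 m³/s

By discrete convolution, Q_j = Σ (P_i / 10 mm) · U_{j−i}.
At t = 12 h (j=6): Q = (21.4/10)·5.8 + (6.6/10)·8.1 + (33.3/10)·11.2 = 55.1 m³/s.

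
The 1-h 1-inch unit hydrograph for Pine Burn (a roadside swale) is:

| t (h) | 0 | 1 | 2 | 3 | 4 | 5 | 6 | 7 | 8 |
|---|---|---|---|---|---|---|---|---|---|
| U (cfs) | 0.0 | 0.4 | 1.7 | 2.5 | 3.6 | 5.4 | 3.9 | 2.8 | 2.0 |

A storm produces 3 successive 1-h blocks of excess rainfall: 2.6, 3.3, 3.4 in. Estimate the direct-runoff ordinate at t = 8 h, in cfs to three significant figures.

Q ≈ 27.7 cfs

By discrete convolution, Q_j = Σ (P_i / 1 in) · U_{j−i}.
At t = 8 h (j=8): Q = (2.6/1)·2.0 + (3.3/1)·2.8 + (3.4/1)·3.9 = 27.7 cfs.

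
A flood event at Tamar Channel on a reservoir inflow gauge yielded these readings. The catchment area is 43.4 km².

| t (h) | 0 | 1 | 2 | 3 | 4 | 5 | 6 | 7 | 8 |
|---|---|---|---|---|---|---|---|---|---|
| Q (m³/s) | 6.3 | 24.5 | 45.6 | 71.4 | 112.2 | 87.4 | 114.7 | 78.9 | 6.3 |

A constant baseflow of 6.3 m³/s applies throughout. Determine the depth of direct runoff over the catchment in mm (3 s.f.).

d ≈ 40.7 mm

Direct runoff: 0.0, 18.2, 39.3, 65.1, 105.9, 81.1, 108.4, 72.6, 0.0 m³/s; ΣQ_DR = 490.6 m³/s.
V = ΣQ_DR · Δt = 490.6 × 3600 s = 1.766 × 10^6 m³.
Over A = 43.4 km², depth = V / A = 40.7 mm.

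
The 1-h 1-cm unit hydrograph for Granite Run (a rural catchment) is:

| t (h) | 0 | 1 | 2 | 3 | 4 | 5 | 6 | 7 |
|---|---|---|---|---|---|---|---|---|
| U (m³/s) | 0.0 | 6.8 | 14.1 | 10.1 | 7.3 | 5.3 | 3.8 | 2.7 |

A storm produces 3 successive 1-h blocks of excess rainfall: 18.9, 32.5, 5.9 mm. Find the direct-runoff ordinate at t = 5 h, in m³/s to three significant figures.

By discrete convolution, Q_j = Σ (P_i / 10 mm) · U_{j−i}.
At t = 5 h (j=5): Q = (18.9/10)·5.3 + (32.5/10)·7.3 + (5.9/10)·10.1 = 39.7 m³/s.

Q ≈ 39.7 m³/s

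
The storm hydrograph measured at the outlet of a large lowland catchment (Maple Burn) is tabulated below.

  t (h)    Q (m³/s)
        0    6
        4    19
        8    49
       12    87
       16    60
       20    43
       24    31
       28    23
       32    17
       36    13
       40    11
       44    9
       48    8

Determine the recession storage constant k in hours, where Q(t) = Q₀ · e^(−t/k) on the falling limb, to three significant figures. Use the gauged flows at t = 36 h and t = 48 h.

k ≈ 24.7 h

On the falling limb, Q drops from 13 to 8 m³/s between t = 36 h and t = 48 h (Δt = 12 h).
k = −Δt / ln(Q₂/Q₁) = −12 / ln(8/13) = 24.7 h.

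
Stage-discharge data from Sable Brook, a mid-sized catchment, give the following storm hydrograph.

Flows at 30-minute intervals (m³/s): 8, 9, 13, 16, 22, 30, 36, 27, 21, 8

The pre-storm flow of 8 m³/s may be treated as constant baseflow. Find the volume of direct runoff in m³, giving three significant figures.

Direct-runoff ordinates (Q − Q_b): 0.0, 1.0, 5.0, 8.0, 14.0, 22.0, 28.0, 19.0, 13.0, 0.0 m³/s.
ΣQ_DR = 110.0 m³/s.
With Δt = 0.5 h = 1800 s, V = ΣQ_DR · Δt = 110.0 × 1800 = 1.98 × 10^5 m³.

V ≈ 1.98 × 10^5 m³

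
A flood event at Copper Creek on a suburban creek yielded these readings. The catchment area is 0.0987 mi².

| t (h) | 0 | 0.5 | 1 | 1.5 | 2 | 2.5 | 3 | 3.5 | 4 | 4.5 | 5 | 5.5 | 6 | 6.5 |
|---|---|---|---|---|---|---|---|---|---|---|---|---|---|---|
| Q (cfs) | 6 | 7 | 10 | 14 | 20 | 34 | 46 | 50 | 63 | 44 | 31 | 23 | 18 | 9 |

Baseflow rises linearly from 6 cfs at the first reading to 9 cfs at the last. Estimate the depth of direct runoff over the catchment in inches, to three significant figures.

Direct runoff: 0.00, 0.77, 3.54, 7.31, 13.08, 26.85, 38.62, 42.38, 55.15, 35.92, 22.69, 14.46, 9.23, 0.00 cfs; ΣQ_DR = 270.0 cfs.
V = ΣQ_DR · Δt = 270.0 × 1800 s = 4.860 × 10^5 ft³.
Over A = 0.0987 mi², depth = V / A = 2.12 in.

d ≈ 2.12 in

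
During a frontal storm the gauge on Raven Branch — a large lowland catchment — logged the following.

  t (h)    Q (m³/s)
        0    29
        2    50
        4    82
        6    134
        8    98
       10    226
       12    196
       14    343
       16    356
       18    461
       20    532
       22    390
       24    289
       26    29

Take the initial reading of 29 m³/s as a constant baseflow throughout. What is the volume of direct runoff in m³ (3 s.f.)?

V ≈ 2.02 × 10^7 m³

Direct-runoff ordinates (Q − Q_b): 0.0, 21.0, 53.0, 105.0, 69.0, 197.0, 167.0, 314.0, 327.0, 432.0, 503.0, 361.0, 260.0, 0.0 m³/s.
ΣQ_DR = 2809 m³/s.
With Δt = 2 h = 7200 s, V = ΣQ_DR · Δt = 2809 × 7200 = 2.02 × 10^7 m³.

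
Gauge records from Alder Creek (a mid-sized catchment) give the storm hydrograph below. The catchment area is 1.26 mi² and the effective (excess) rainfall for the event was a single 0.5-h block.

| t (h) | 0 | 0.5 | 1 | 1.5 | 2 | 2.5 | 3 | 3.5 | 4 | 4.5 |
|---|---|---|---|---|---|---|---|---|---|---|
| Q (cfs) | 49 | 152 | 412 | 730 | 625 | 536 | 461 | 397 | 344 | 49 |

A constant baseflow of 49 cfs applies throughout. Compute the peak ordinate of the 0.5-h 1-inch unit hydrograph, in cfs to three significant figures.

Direct runoff: 0.0, 103.0, 363.0, 681.0, 576.0, 487.0, 412.0, 348.0, 295.0, 0.0 cfs; ΣQ_DR = 3265 cfs, peak = 681.0 cfs.
Runoff depth d = ΣQ_DR·Δt / A = 3265 × 1800 / (1.26 mi²) = 2.008 in.
The 1-inch UH is the DRH scaled by (1 in)/d, so U_p = 681.0 × 1/2.008 = 339 cfs.

U_p ≈ 339 cfs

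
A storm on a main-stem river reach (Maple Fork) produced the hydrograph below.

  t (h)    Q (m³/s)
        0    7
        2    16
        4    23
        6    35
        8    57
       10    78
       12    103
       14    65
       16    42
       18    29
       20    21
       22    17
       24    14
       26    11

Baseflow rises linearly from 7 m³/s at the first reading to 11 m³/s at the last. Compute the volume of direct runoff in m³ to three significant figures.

V ≈ 2.82 × 10^6 m³

Direct-runoff ordinates (Q − Q_b): 0.00, 8.69, 15.38, 27.08, 48.77, 69.46, 94.15, 55.85, 32.54, 19.23, 10.92, 6.62, 3.31, 0.00 m³/s.
ΣQ_DR = 392.0 m³/s.
With Δt = 2 h = 7200 s, V = ΣQ_DR · Δt = 392.0 × 7200 = 2.82 × 10^6 m³.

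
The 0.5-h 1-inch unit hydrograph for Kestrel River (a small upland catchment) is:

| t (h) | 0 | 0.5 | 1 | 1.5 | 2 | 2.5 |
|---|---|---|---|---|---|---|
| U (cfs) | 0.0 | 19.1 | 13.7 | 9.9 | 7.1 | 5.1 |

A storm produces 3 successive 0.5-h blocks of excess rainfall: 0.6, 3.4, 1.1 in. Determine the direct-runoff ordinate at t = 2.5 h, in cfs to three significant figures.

By discrete convolution, Q_j = Σ (P_i / 1 in) · U_{j−i}.
At t = 2.5 h (j=5): Q = (0.6/1)·5.1 + (3.4/1)·7.1 + (1.1/1)·9.9 = 38.1 cfs.

Q ≈ 38.1 cfs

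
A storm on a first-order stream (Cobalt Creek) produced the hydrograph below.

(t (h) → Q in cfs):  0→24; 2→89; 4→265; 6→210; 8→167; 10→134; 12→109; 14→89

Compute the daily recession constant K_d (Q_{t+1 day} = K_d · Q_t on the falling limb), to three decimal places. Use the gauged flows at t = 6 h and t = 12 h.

K_d ≈ 0.073

Between t = 6 h and t = 12 h the flow falls from 210 to 109 cfs over 3×2 h = 6 h.
Per-interval ratio K = (109/210)^(1/3) = 0.8037; K_d = K^(24/2) = 0.073.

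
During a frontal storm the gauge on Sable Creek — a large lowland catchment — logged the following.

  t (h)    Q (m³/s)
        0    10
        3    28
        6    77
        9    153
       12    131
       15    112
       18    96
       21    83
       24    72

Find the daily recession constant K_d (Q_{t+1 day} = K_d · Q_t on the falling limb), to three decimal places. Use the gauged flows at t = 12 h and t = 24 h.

K_d ≈ 0.302

Between t = 12 h and t = 24 h the flow falls from 131 to 72 m³/s over 4×3 h = 12 h.
Per-interval ratio K = (72/131)^(1/4) = 0.8610; K_d = K^(24/3) = 0.302.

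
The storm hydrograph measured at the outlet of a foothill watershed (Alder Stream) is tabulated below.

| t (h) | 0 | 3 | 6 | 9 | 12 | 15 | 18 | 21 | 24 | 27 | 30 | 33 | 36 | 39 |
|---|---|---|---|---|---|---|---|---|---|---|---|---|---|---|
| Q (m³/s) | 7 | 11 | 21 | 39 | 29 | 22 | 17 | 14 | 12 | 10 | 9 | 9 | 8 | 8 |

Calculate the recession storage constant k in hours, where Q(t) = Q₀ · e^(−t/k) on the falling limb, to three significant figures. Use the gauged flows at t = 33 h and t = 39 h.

On the falling limb, Q drops from 9 to 8 m³/s between t = 33 h and t = 39 h (Δt = 6 h).
k = −Δt / ln(Q₂/Q₁) = −6 / ln(8/9) = 50.9 h.

k ≈ 50.9 h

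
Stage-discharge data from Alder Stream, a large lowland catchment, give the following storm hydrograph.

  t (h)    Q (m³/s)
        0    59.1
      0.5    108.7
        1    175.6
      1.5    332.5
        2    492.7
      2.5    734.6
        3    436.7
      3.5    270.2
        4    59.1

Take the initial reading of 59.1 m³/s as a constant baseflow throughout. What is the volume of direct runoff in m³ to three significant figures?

Direct-runoff ordinates (Q − Q_b): 0.0, 49.6, 116.5, 273.4, 433.6, 675.5, 377.6, 211.1, 0.0 m³/s.
ΣQ_DR = 2137 m³/s.
With Δt = 0.5 h = 1800 s, V = ΣQ_DR · Δt = 2137 × 1800 = 3.85 × 10^6 m³.

V ≈ 3.85 × 10^6 m³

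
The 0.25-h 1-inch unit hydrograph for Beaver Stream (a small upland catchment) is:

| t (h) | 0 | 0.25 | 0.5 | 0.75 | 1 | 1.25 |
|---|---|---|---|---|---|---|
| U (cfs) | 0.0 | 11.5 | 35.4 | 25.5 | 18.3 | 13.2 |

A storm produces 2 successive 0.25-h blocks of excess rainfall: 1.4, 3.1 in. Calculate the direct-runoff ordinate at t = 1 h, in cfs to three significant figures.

By discrete convolution, Q_j = Σ (P_i / 1 in) · U_{j−i}.
At t = 1 h (j=4): Q = (1.4/1)·18.3 + (3.1/1)·25.5 = 105 cfs.

Q ≈ 105 cfs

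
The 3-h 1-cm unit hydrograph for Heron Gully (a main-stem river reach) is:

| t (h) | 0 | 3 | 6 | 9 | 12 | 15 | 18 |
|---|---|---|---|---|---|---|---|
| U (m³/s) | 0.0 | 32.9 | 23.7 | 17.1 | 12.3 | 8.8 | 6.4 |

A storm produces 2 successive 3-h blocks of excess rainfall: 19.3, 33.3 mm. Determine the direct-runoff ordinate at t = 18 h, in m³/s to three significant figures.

By discrete convolution, Q_j = Σ (P_i / 10 mm) · U_{j−i}.
At t = 18 h (j=6): Q = (19.3/10)·6.4 + (33.3/10)·8.8 = 41.7 m³/s.

Q ≈ 41.7 m³/s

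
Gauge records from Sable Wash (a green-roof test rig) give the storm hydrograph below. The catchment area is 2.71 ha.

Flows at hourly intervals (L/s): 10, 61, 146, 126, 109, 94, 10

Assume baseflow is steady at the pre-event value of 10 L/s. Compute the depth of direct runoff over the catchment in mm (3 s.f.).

Direct runoff: 0.0, 51.0, 136.0, 116.0, 99.0, 84.0, 0.0 L/s; ΣQ_DR = 486.0 L/s.
V = ΣQ_DR · Δt = 486.0 × 3600 s = 1.750 × 10^6 L.
Over A = 2.71 ha, depth = V / A = 64.6 mm.

d ≈ 64.6 mm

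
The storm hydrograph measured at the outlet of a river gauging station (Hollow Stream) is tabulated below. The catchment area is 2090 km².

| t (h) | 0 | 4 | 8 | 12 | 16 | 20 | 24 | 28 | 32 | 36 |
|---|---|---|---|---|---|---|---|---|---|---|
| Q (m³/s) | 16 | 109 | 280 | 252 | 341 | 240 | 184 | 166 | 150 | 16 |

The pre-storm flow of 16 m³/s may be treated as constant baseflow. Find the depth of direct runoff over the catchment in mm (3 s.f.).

Direct runoff: 0.0, 93.0, 264.0, 236.0, 325.0, 224.0, 168.0, 150.0, 134.0, 0.0 m³/s; ΣQ_DR = 1594 m³/s.
V = ΣQ_DR · Δt = 1594 × 14400 s = 2.295 × 10^7 m³.
Over A = 2090 km², depth = V / A = 11.0 mm.

d ≈ 11.0 mm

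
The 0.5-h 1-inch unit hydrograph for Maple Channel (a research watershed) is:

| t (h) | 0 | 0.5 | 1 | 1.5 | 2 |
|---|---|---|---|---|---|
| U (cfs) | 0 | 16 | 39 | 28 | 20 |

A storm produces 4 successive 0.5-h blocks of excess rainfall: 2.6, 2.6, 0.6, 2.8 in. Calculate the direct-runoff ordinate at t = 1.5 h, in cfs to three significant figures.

By discrete convolution, Q_j = Σ (P_i / 1 in) · U_{j−i}.
At t = 1.5 h (j=3): Q = (2.6/1)·28 + (2.6/1)·39 + (0.6/1)·16 + (2.8/1)·0 = 184 cfs.

Q ≈ 184 cfs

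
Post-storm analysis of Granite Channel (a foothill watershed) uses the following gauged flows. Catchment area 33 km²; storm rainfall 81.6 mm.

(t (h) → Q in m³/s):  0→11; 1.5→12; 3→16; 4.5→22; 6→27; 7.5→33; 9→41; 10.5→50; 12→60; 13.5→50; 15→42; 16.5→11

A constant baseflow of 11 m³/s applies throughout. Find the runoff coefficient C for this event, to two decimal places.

C ≈ 0.49

ΣQ_DR = 243.0 m³/s; V = ΣQ_DR·Δt = 1.312 × 10^6 m³.
Runoff depth d = V / A = 39.76 mm.
C = d / P = 39.76 / 81.6 = 0.49.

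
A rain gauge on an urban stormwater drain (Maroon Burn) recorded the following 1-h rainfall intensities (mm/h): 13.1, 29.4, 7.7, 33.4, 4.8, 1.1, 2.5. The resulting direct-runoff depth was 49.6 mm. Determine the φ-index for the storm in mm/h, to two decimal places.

φ ≈ 8.77 mm/h

Only the 3 blocks with intensity above φ contribute runoff: 13.1, 29.4, 33.4 mm/h.
Σ(I−φ)·Δt = d  ⇒  (13.1+29.4+33.4 − 3φ)·1 = 49.6
φ = (75.90 − 49.6/1) / 3 = 8.77 mm/h.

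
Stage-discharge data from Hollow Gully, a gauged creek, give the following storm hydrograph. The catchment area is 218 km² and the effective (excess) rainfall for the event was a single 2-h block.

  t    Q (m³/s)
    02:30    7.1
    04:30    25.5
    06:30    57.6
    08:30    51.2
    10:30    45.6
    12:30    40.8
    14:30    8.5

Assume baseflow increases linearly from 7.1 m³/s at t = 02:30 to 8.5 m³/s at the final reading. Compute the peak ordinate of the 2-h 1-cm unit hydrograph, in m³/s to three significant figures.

Direct runoff: 0.00, 18.17, 50.03, 43.40, 37.57, 32.53, 0.00 m³/s; ΣQ_DR = 181.7 m³/s, peak = 50.03 m³/s.
Runoff depth d = ΣQ_DR·Δt / A = 181.7 × 7200 / (218 km²) = 6.001 mm.
The 1-cm UH is the DRH scaled by (10 mm)/d, so U_p = 50.03 × 10/6.001 = 83.4 m³/s.

U_p ≈ 83.4 m³/s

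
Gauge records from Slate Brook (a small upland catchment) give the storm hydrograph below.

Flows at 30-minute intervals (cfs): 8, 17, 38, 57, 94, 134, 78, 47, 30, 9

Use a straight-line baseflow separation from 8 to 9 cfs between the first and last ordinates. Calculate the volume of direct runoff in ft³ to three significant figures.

Direct-runoff ordinates (Q − Q_b): 0.00, 8.89, 29.78, 48.67, 85.56, 125.44, 69.33, 38.22, 21.11, 0.00 cfs.
ΣQ_DR = 427.0 cfs.
With Δt = 0.5 h = 1800 s, V = ΣQ_DR · Δt = 427.0 × 1800 = 7.69 × 10^5 ft³.

V ≈ 7.69 × 10^5 ft³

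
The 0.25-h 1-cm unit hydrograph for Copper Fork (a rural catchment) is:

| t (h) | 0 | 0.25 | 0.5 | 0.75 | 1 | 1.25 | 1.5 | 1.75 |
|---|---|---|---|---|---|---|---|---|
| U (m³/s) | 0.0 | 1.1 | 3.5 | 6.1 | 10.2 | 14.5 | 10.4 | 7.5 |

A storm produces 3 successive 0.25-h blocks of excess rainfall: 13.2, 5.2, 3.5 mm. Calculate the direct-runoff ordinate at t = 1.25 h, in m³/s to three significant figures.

By discrete convolution, Q_j = Σ (P_i / 10 mm) · U_{j−i}.
At t = 1.25 h (j=5): Q = (13.2/10)·14.5 + (5.2/10)·10.2 + (3.5/10)·6.1 = 26.6 m³/s.

Q ≈ 26.6 m³/s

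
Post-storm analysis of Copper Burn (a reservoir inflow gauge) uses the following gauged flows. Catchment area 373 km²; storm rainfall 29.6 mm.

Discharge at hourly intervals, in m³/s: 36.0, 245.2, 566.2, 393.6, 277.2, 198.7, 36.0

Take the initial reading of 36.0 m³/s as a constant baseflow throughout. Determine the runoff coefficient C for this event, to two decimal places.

ΣQ_DR = 1501 m³/s; V = ΣQ_DR·Δt = 5.403 × 10^6 m³.
Runoff depth d = V / A = 14.49 mm.
C = d / P = 14.49 / 29.6 = 0.49.

C ≈ 0.49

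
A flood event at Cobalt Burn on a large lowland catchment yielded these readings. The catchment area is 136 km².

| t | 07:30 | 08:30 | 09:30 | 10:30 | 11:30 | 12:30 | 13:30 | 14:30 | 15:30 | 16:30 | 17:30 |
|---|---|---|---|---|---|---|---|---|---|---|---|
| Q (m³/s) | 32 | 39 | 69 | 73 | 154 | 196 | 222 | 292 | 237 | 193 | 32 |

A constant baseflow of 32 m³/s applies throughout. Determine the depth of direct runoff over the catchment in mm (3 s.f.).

Direct runoff: 0.0, 7.0, 37.0, 41.0, 122.0, 164.0, 190.0, 260.0, 205.0, 161.0, 0.0 m³/s; ΣQ_DR = 1187 m³/s.
V = ΣQ_DR · Δt = 1187 × 3600 s = 4.273 × 10^6 m³.
Over A = 136 km², depth = V / A = 31.4 mm.

d ≈ 31.4 mm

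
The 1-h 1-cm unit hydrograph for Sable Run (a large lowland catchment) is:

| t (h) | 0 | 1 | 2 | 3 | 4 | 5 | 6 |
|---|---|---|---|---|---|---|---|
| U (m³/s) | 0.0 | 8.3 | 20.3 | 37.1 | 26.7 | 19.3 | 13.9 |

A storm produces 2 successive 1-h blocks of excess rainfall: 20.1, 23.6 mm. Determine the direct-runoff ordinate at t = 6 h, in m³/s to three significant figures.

Q ≈ 73.5 m³/s

By discrete convolution, Q_j = Σ (P_i / 10 mm) · U_{j−i}.
At t = 6 h (j=6): Q = (20.1/10)·13.9 + (23.6/10)·19.3 = 73.5 m³/s.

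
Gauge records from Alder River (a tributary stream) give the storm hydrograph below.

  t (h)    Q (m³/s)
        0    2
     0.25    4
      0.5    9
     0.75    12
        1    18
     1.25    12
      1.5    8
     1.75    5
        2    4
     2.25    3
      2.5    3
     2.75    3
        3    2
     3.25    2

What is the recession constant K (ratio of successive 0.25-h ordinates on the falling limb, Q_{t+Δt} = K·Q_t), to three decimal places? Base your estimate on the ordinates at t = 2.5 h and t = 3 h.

Using the recession-limb readings at t = 2.5 h and t = 3 h: Q falls from 3 to 2 m³/s over 2 intervals.
K = (Q₂/Q₁)^(1/2) = (2/3)^(1/2) = 0.816.

K ≈ 0.816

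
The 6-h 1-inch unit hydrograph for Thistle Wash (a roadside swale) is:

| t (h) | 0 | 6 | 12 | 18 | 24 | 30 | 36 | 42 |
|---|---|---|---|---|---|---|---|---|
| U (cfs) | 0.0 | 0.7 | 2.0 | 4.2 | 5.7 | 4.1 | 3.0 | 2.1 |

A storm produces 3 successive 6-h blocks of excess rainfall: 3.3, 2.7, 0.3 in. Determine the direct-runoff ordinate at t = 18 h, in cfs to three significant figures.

Q ≈ 19.5 cfs

By discrete convolution, Q_j = Σ (P_i / 1 in) · U_{j−i}.
At t = 18 h (j=3): Q = (3.3/1)·4.2 + (2.7/1)·2.0 + (0.3/1)·0.7 = 19.5 cfs.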